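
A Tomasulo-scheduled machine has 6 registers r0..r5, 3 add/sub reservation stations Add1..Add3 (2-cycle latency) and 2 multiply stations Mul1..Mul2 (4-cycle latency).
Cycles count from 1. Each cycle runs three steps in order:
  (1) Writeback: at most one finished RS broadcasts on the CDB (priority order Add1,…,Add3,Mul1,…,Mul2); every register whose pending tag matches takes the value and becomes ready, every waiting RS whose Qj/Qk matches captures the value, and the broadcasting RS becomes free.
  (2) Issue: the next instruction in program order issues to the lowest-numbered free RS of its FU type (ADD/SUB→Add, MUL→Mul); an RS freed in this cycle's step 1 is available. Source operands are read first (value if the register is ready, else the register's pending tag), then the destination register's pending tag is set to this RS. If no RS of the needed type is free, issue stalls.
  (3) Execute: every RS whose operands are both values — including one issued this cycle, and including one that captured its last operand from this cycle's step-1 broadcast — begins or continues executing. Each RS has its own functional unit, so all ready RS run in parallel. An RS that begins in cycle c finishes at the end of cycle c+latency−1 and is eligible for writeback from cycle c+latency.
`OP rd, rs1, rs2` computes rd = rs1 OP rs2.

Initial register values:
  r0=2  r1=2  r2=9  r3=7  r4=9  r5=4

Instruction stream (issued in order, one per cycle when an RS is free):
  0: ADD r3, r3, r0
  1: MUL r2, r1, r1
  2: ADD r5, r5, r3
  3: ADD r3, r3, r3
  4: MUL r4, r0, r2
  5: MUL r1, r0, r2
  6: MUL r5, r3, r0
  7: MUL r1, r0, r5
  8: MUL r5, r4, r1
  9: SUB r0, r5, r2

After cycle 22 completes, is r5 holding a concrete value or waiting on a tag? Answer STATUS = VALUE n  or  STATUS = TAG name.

  c1: issue ADD r3<-Add1  regs: r0:2,r1:2,r2:9,r3:Add1,r4:9,r5:4
  c2: issue MUL r2<-Mul1  regs: r0:2,r1:2,r2:Mul1,r3:Add1,r4:9,r5:4
  c3: CDB Add1=9; issue ADD r5<-Add1  regs: r0:2,r1:2,r2:Mul1,r3:9,r4:9,r5:Add1
  c4: issue ADD r3<-Add2  regs: r0:2,r1:2,r2:Mul1,r3:Add2,r4:9,r5:Add1
  c5: CDB Add1=13; issue MUL r4<-Mul2  regs: r0:2,r1:2,r2:Mul1,r3:Add2,r4:Mul2,r5:13
  c6: CDB Add2=18; stall  regs: r0:2,r1:2,r2:Mul1,r3:18,r4:Mul2,r5:13
  c7: CDB Mul1=4; issue MUL r1<-Mul1  regs: r0:2,r1:Mul1,r2:4,r3:18,r4:Mul2,r5:13
  c8: stall  regs: r0:2,r1:Mul1,r2:4,r3:18,r4:Mul2,r5:13
  c9: stall  regs: r0:2,r1:Mul1,r2:4,r3:18,r4:Mul2,r5:13
  c10: stall  regs: r0:2,r1:Mul1,r2:4,r3:18,r4:Mul2,r5:13
  c11: CDB Mul1=8; issue MUL r5<-Mul1  regs: r0:2,r1:8,r2:4,r3:18,r4:Mul2,r5:Mul1
  c12: CDB Mul2=8; issue MUL r1<-Mul2  regs: r0:2,r1:Mul2,r2:4,r3:18,r4:8,r5:Mul1
  c13: stall  regs: r0:2,r1:Mul2,r2:4,r3:18,r4:8,r5:Mul1
  c14: stall  regs: r0:2,r1:Mul2,r2:4,r3:18,r4:8,r5:Mul1
  c15: CDB Mul1=36; issue MUL r5<-Mul1  regs: r0:2,r1:Mul2,r2:4,r3:18,r4:8,r5:Mul1
  c16: issue SUB r0<-Add1  regs: r0:Add1,r1:Mul2,r2:4,r3:18,r4:8,r5:Mul1
  c17: -  regs: r0:Add1,r1:Mul2,r2:4,r3:18,r4:8,r5:Mul1
  c18: -  regs: r0:Add1,r1:Mul2,r2:4,r3:18,r4:8,r5:Mul1
  c19: CDB Mul2=72  regs: r0:Add1,r1:72,r2:4,r3:18,r4:8,r5:Mul1
  c20: -  regs: r0:Add1,r1:72,r2:4,r3:18,r4:8,r5:Mul1
  c21: -  regs: r0:Add1,r1:72,r2:4,r3:18,r4:8,r5:Mul1
  c22: -  regs: r0:Add1,r1:72,r2:4,r3:18,r4:8,r5:Mul1

STATUS = TAG Mul1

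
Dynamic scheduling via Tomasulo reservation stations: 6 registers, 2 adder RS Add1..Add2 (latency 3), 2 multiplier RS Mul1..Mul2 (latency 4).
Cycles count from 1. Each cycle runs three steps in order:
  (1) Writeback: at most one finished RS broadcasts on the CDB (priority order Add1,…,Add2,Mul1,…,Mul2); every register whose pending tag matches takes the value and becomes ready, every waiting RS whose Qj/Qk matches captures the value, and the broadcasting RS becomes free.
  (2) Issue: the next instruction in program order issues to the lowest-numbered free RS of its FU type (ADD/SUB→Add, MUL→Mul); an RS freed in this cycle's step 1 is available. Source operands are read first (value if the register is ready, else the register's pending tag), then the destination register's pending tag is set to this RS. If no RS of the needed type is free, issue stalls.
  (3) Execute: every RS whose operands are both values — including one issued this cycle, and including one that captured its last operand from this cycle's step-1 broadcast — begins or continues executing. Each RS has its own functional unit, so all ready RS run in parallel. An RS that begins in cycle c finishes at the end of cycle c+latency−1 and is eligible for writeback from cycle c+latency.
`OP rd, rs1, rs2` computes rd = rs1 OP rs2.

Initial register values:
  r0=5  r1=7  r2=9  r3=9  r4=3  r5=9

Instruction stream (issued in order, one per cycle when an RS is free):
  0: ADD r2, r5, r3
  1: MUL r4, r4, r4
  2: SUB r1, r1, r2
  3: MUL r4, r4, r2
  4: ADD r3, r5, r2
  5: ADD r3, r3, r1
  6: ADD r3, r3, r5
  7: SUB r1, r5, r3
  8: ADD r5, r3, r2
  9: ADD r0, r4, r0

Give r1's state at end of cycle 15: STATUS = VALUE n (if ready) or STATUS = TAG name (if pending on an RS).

STATUS = TAG Add2

cycle 1: issue ADD r2<-Add1 // r0:5,r1:7,r2:Add1,r3:9,r4:3,r5:9
cycle 2: issue MUL r4<-Mul1 // r0:5,r1:7,r2:Add1,r3:9,r4:Mul1,r5:9
cycle 3: issue SUB r1<-Add2 // r0:5,r1:Add2,r2:Add1,r3:9,r4:Mul1,r5:9
cycle 4: CDB Add1=18; issue MUL r4<-Mul2 // r0:5,r1:Add2,r2:18,r3:9,r4:Mul2,r5:9
cycle 5: issue ADD r3<-Add1 // r0:5,r1:Add2,r2:18,r3:Add1,r4:Mul2,r5:9
cycle 6: CDB Mul1=9; stall // r0:5,r1:Add2,r2:18,r3:Add1,r4:Mul2,r5:9
cycle 7: CDB Add2=-11; issue ADD r3<-Add2 // r0:5,r1:-11,r2:18,r3:Add2,r4:Mul2,r5:9
cycle 8: CDB Add1=27; issue ADD r3<-Add1 // r0:5,r1:-11,r2:18,r3:Add1,r4:Mul2,r5:9
cycle 9: stall // r0:5,r1:-11,r2:18,r3:Add1,r4:Mul2,r5:9
cycle 10: CDB Mul2=162; stall // r0:5,r1:-11,r2:18,r3:Add1,r4:162,r5:9
cycle 11: CDB Add2=16; issue SUB r1<-Add2 // r0:5,r1:Add2,r2:18,r3:Add1,r4:162,r5:9
cycle 12: stall // r0:5,r1:Add2,r2:18,r3:Add1,r4:162,r5:9
cycle 13: stall // r0:5,r1:Add2,r2:18,r3:Add1,r4:162,r5:9
cycle 14: CDB Add1=25; issue ADD r5<-Add1 // r0:5,r1:Add2,r2:18,r3:25,r4:162,r5:Add1
cycle 15: stall // r0:5,r1:Add2,r2:18,r3:25,r4:162,r5:Add1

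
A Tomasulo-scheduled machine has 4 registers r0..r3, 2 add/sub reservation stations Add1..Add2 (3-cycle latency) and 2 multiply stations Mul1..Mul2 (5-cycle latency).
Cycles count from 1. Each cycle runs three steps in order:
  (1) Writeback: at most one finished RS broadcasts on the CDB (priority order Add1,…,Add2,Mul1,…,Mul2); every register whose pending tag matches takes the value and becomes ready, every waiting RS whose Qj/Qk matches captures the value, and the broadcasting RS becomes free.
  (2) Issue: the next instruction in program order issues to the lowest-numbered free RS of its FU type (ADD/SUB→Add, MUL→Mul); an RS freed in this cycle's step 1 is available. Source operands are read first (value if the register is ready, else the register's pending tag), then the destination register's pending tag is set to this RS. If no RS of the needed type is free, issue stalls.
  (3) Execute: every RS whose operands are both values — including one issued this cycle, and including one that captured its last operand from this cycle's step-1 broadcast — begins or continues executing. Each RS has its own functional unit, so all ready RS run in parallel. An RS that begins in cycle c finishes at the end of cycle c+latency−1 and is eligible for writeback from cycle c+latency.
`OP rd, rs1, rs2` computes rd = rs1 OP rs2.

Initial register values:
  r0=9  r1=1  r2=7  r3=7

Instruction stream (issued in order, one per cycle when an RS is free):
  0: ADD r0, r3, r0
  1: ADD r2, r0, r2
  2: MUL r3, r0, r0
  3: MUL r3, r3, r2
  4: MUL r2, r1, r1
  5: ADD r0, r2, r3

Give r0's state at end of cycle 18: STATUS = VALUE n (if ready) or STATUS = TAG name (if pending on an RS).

STATUS = VALUE 5889

  c1: issue ADD r0<-Add1  regs: r0:Add1,r1:1,r2:7,r3:7
  c2: issue ADD r2<-Add2  regs: r0:Add1,r1:1,r2:Add2,r3:7
  c3: issue MUL r3<-Mul1  regs: r0:Add1,r1:1,r2:Add2,r3:Mul1
  c4: CDB Add1=16; issue MUL r3<-Mul2  regs: r0:16,r1:1,r2:Add2,r3:Mul2
  c5: stall  regs: r0:16,r1:1,r2:Add2,r3:Mul2
  c6: stall  regs: r0:16,r1:1,r2:Add2,r3:Mul2
  c7: CDB Add2=23; stall  regs: r0:16,r1:1,r2:23,r3:Mul2
  c8: stall  regs: r0:16,r1:1,r2:23,r3:Mul2
  c9: CDB Mul1=256; issue MUL r2<-Mul1  regs: r0:16,r1:1,r2:Mul1,r3:Mul2
  c10: issue ADD r0<-Add1  regs: r0:Add1,r1:1,r2:Mul1,r3:Mul2
  c11: -  regs: r0:Add1,r1:1,r2:Mul1,r3:Mul2
  c12: -  regs: r0:Add1,r1:1,r2:Mul1,r3:Mul2
  c13: -  regs: r0:Add1,r1:1,r2:Mul1,r3:Mul2
  c14: CDB Mul1=1  regs: r0:Add1,r1:1,r2:1,r3:Mul2
  c15: CDB Mul2=5888  regs: r0:Add1,r1:1,r2:1,r3:5888
  c16: -  regs: r0:Add1,r1:1,r2:1,r3:5888
  c17: -  regs: r0:Add1,r1:1,r2:1,r3:5888
  c18: CDB Add1=5889  regs: r0:5889,r1:1,r2:1,r3:5888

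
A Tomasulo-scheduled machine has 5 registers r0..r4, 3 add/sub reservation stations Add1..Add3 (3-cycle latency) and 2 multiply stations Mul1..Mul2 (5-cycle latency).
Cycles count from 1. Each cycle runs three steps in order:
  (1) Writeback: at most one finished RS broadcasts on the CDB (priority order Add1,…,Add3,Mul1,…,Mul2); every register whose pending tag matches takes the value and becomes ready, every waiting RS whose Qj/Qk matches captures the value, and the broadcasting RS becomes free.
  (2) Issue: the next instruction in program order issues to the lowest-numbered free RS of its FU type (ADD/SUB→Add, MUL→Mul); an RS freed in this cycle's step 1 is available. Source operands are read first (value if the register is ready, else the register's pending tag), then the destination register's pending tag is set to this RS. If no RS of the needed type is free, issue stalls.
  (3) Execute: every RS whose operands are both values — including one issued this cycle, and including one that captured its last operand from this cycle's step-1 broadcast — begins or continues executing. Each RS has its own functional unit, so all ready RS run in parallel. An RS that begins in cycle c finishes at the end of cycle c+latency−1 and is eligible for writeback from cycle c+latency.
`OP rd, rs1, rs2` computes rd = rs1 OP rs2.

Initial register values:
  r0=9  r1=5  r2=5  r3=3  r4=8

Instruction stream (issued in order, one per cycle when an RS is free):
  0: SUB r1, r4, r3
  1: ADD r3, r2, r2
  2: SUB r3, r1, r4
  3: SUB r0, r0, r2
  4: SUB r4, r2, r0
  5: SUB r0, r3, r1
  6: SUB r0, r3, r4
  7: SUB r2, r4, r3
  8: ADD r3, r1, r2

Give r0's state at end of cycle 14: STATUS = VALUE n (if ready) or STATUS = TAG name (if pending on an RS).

cycle 1: issue SUB r1<-Add1 // r0:9,r1:Add1,r2:5,r3:3,r4:8
cycle 2: issue ADD r3<-Add2 // r0:9,r1:Add1,r2:5,r3:Add2,r4:8
cycle 3: issue SUB r3<-Add3 // r0:9,r1:Add1,r2:5,r3:Add3,r4:8
cycle 4: CDB Add1=5; issue SUB r0<-Add1 // r0:Add1,r1:5,r2:5,r3:Add3,r4:8
cycle 5: CDB Add2=10; issue SUB r4<-Add2 // r0:Add1,r1:5,r2:5,r3:Add3,r4:Add2
cycle 6: stall // r0:Add1,r1:5,r2:5,r3:Add3,r4:Add2
cycle 7: CDB Add1=4; issue SUB r0<-Add1 // r0:Add1,r1:5,r2:5,r3:Add3,r4:Add2
cycle 8: CDB Add3=-3; issue SUB r0<-Add3 // r0:Add3,r1:5,r2:5,r3:-3,r4:Add2
cycle 9: stall // r0:Add3,r1:5,r2:5,r3:-3,r4:Add2
cycle 10: CDB Add2=1; issue SUB r2<-Add2 // r0:Add3,r1:5,r2:Add2,r3:-3,r4:1
cycle 11: CDB Add1=-8; issue ADD r3<-Add1 // r0:Add3,r1:5,r2:Add2,r3:Add1,r4:1
cycle 12: - // r0:Add3,r1:5,r2:Add2,r3:Add1,r4:1
cycle 13: CDB Add2=4 // r0:Add3,r1:5,r2:4,r3:Add1,r4:1
cycle 14: CDB Add3=-4 // r0:-4,r1:5,r2:4,r3:Add1,r4:1

STATUS = VALUE -4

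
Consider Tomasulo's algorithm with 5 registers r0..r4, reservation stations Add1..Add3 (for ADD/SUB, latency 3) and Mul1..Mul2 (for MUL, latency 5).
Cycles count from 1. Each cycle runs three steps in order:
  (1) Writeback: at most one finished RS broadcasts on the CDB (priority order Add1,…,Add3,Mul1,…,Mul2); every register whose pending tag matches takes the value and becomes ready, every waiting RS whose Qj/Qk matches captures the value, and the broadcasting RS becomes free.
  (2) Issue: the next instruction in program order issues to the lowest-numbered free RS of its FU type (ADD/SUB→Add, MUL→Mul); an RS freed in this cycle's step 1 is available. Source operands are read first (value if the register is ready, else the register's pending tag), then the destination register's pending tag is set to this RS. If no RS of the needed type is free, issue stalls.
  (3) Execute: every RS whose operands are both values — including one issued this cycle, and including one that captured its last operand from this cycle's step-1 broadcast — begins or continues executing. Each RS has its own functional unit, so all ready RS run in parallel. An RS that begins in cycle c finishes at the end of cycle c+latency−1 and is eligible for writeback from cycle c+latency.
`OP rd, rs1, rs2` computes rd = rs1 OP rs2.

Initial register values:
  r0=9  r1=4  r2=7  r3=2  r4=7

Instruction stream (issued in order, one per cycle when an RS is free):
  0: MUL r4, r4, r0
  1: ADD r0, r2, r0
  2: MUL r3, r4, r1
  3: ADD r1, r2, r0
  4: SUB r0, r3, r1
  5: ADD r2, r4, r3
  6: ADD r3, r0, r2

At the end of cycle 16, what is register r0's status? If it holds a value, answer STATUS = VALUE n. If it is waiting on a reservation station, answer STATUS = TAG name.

STATUS = VALUE 229

c1: issue MUL r4<-Mul1 | r0:9,r1:4,r2:7,r3:2,r4:Mul1
c2: issue ADD r0<-Add1 | r0:Add1,r1:4,r2:7,r3:2,r4:Mul1
c3: issue MUL r3<-Mul2 | r0:Add1,r1:4,r2:7,r3:Mul2,r4:Mul1
c4: issue ADD r1<-Add2 | r0:Add1,r1:Add2,r2:7,r3:Mul2,r4:Mul1
c5: CDB Add1=16; issue SUB r0<-Add1 | r0:Add1,r1:Add2,r2:7,r3:Mul2,r4:Mul1
c6: CDB Mul1=63; issue ADD r2<-Add3 | r0:Add1,r1:Add2,r2:Add3,r3:Mul2,r4:63
c7: stall | r0:Add1,r1:Add2,r2:Add3,r3:Mul2,r4:63
c8: CDB Add2=23; issue ADD r3<-Add2 | r0:Add1,r1:23,r2:Add3,r3:Add2,r4:63
c9: - | r0:Add1,r1:23,r2:Add3,r3:Add2,r4:63
c10: - | r0:Add1,r1:23,r2:Add3,r3:Add2,r4:63
c11: CDB Mul2=252 | r0:Add1,r1:23,r2:Add3,r3:Add2,r4:63
c12: - | r0:Add1,r1:23,r2:Add3,r3:Add2,r4:63
c13: - | r0:Add1,r1:23,r2:Add3,r3:Add2,r4:63
c14: CDB Add1=229 | r0:229,r1:23,r2:Add3,r3:Add2,r4:63
c15: CDB Add3=315 | r0:229,r1:23,r2:315,r3:Add2,r4:63
c16: - | r0:229,r1:23,r2:315,r3:Add2,r4:63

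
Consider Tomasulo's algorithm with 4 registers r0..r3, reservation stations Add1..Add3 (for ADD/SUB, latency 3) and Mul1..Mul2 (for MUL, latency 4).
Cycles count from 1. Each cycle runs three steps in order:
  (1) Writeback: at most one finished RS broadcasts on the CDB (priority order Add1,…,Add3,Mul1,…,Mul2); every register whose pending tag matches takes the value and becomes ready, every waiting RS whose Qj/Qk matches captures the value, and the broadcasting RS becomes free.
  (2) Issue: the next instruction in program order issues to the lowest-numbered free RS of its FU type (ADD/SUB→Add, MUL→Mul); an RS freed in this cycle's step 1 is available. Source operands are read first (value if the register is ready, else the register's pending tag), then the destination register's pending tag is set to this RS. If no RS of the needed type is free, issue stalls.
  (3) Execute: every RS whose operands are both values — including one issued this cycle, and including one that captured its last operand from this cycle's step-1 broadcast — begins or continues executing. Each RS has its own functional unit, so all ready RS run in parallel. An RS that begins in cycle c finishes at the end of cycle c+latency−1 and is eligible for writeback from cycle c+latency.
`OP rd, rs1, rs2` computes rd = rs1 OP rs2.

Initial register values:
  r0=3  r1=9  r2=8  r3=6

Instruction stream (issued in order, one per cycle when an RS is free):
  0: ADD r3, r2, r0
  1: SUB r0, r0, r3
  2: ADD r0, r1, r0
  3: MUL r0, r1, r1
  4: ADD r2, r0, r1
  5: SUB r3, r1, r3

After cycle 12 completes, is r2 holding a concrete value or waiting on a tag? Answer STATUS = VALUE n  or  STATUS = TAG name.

STATUS = VALUE 90

  c1: issue ADD r3<-Add1  regs: r0:3,r1:9,r2:8,r3:Add1
  c2: issue SUB r0<-Add2  regs: r0:Add2,r1:9,r2:8,r3:Add1
  c3: issue ADD r0<-Add3  regs: r0:Add3,r1:9,r2:8,r3:Add1
  c4: CDB Add1=11; issue MUL r0<-Mul1  regs: r0:Mul1,r1:9,r2:8,r3:11
  c5: issue ADD r2<-Add1  regs: r0:Mul1,r1:9,r2:Add1,r3:11
  c6: stall  regs: r0:Mul1,r1:9,r2:Add1,r3:11
  c7: CDB Add2=-8; issue SUB r3<-Add2  regs: r0:Mul1,r1:9,r2:Add1,r3:Add2
  c8: CDB Mul1=81  regs: r0:81,r1:9,r2:Add1,r3:Add2
  c9: -  regs: r0:81,r1:9,r2:Add1,r3:Add2
  c10: CDB Add2=-2  regs: r0:81,r1:9,r2:Add1,r3:-2
  c11: CDB Add1=90  regs: r0:81,r1:9,r2:90,r3:-2
  c12: CDB Add3=1  regs: r0:81,r1:9,r2:90,r3:-2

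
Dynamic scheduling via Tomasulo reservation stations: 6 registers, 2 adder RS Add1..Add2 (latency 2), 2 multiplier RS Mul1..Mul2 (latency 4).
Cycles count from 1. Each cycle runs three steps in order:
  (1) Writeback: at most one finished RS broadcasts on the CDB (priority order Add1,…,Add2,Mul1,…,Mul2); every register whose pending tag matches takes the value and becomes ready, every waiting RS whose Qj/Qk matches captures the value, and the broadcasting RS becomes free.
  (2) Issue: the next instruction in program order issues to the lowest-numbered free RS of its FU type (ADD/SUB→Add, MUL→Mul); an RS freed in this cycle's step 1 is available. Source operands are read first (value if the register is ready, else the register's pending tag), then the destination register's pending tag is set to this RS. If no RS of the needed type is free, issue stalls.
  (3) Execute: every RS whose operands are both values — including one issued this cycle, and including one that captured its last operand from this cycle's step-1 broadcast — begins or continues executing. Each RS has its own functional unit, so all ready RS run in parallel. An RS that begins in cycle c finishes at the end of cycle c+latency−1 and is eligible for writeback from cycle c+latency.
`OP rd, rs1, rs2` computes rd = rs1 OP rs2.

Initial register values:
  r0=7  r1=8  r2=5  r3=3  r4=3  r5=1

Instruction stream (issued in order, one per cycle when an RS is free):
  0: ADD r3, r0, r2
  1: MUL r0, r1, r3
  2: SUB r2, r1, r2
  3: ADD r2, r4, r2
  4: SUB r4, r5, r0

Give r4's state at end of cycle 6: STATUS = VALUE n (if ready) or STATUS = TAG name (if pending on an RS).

cycle 1: issue ADD r3<-Add1 // r0:7,r1:8,r2:5,r3:Add1,r4:3,r5:1
cycle 2: issue MUL r0<-Mul1 // r0:Mul1,r1:8,r2:5,r3:Add1,r4:3,r5:1
cycle 3: CDB Add1=12; issue SUB r2<-Add1 // r0:Mul1,r1:8,r2:Add1,r3:12,r4:3,r5:1
cycle 4: issue ADD r2<-Add2 // r0:Mul1,r1:8,r2:Add2,r3:12,r4:3,r5:1
cycle 5: CDB Add1=3; issue SUB r4<-Add1 // r0:Mul1,r1:8,r2:Add2,r3:12,r4:Add1,r5:1
cycle 6: - // r0:Mul1,r1:8,r2:Add2,r3:12,r4:Add1,r5:1

STATUS = TAG Add1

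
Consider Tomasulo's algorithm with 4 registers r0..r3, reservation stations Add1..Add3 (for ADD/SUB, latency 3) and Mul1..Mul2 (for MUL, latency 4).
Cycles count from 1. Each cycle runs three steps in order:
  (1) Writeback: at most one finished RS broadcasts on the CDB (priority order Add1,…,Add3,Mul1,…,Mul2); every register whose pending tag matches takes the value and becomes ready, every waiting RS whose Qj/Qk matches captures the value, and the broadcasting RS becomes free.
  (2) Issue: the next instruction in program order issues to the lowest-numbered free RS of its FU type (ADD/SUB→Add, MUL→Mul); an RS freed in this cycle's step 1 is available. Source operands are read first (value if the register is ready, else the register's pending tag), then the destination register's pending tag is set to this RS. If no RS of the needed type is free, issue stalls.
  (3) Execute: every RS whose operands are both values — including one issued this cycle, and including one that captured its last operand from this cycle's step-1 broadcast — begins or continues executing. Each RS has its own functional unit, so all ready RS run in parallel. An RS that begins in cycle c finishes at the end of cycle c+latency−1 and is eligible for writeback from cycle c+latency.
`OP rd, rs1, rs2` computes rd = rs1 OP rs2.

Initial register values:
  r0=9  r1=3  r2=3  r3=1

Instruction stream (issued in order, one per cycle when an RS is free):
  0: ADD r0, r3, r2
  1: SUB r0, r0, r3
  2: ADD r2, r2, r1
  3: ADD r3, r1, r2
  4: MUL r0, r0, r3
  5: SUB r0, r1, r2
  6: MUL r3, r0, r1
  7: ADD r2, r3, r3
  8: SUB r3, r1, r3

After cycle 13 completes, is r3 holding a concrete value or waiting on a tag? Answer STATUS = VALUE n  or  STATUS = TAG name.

STATUS = TAG Add1

cycle 1: issue ADD r0<-Add1 // r0:Add1,r1:3,r2:3,r3:1
cycle 2: issue SUB r0<-Add2 // r0:Add2,r1:3,r2:3,r3:1
cycle 3: issue ADD r2<-Add3 // r0:Add2,r1:3,r2:Add3,r3:1
cycle 4: CDB Add1=4; issue ADD r3<-Add1 // r0:Add2,r1:3,r2:Add3,r3:Add1
cycle 5: issue MUL r0<-Mul1 // r0:Mul1,r1:3,r2:Add3,r3:Add1
cycle 6: CDB Add3=6; issue SUB r0<-Add3 // r0:Add3,r1:3,r2:6,r3:Add1
cycle 7: CDB Add2=3; issue MUL r3<-Mul2 // r0:Add3,r1:3,r2:6,r3:Mul2
cycle 8: issue ADD r2<-Add2 // r0:Add3,r1:3,r2:Add2,r3:Mul2
cycle 9: CDB Add1=9; issue SUB r3<-Add1 // r0:Add3,r1:3,r2:Add2,r3:Add1
cycle 10: CDB Add3=-3 // r0:-3,r1:3,r2:Add2,r3:Add1
cycle 11: - // r0:-3,r1:3,r2:Add2,r3:Add1
cycle 12: - // r0:-3,r1:3,r2:Add2,r3:Add1
cycle 13: CDB Mul1=27 // r0:-3,r1:3,r2:Add2,r3:Add1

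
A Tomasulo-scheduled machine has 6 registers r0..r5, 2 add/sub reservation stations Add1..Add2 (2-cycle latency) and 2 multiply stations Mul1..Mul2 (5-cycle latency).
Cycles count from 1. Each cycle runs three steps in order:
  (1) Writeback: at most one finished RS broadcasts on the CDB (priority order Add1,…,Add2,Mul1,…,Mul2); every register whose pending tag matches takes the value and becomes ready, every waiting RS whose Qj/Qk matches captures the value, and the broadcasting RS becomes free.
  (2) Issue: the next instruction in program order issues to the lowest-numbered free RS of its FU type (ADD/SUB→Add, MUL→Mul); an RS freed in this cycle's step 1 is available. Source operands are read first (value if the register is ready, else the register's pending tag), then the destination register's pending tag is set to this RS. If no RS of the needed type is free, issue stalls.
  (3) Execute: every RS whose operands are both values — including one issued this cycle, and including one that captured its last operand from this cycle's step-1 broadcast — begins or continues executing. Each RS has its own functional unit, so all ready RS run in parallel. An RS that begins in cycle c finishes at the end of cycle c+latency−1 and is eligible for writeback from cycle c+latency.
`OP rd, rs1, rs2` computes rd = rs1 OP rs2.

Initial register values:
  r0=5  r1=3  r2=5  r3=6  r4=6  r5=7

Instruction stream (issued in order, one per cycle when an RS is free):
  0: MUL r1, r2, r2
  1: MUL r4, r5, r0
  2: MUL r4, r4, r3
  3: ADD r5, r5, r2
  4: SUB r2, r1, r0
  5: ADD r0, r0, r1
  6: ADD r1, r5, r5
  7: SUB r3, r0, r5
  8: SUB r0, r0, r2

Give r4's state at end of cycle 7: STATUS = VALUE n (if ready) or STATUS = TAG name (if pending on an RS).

STATUS = TAG Mul1

  c1: issue MUL r1<-Mul1  regs: r0:5,r1:Mul1,r2:5,r3:6,r4:6,r5:7
  c2: issue MUL r4<-Mul2  regs: r0:5,r1:Mul1,r2:5,r3:6,r4:Mul2,r5:7
  c3: stall  regs: r0:5,r1:Mul1,r2:5,r3:6,r4:Mul2,r5:7
  c4: stall  regs: r0:5,r1:Mul1,r2:5,r3:6,r4:Mul2,r5:7
  c5: stall  regs: r0:5,r1:Mul1,r2:5,r3:6,r4:Mul2,r5:7
  c6: CDB Mul1=25; issue MUL r4<-Mul1  regs: r0:5,r1:25,r2:5,r3:6,r4:Mul1,r5:7
  c7: CDB Mul2=35; issue ADD r5<-Add1  regs: r0:5,r1:25,r2:5,r3:6,r4:Mul1,r5:Add1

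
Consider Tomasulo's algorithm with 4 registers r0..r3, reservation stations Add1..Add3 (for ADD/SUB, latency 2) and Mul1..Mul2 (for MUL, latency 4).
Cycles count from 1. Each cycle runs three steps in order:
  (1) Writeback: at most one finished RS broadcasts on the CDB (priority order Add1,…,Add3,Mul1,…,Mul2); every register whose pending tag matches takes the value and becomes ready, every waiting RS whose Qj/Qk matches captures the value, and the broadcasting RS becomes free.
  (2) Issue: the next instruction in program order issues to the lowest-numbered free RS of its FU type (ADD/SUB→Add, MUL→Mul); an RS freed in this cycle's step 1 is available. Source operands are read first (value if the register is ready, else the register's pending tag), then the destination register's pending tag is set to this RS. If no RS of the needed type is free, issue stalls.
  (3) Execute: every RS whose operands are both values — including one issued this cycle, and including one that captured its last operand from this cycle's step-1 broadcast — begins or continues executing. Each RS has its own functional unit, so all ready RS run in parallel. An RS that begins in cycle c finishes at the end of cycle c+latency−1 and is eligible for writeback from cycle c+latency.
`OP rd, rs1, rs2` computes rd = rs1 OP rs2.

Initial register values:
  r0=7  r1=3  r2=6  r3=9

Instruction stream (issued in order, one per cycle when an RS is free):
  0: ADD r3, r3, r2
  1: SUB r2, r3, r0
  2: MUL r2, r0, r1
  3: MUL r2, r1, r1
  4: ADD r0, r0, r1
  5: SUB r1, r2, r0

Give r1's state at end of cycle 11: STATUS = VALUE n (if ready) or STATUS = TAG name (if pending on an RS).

STATUS = VALUE -1

c1: issue ADD r3<-Add1 | r0:7,r1:3,r2:6,r3:Add1
c2: issue SUB r2<-Add2 | r0:7,r1:3,r2:Add2,r3:Add1
c3: CDB Add1=15; issue MUL r2<-Mul1 | r0:7,r1:3,r2:Mul1,r3:15
c4: issue MUL r2<-Mul2 | r0:7,r1:3,r2:Mul2,r3:15
c5: CDB Add2=8; issue ADD r0<-Add1 | r0:Add1,r1:3,r2:Mul2,r3:15
c6: issue SUB r1<-Add2 | r0:Add1,r1:Add2,r2:Mul2,r3:15
c7: CDB Add1=10 | r0:10,r1:Add2,r2:Mul2,r3:15
c8: CDB Mul1=21 | r0:10,r1:Add2,r2:Mul2,r3:15
c9: CDB Mul2=9 | r0:10,r1:Add2,r2:9,r3:15
c10: - | r0:10,r1:Add2,r2:9,r3:15
c11: CDB Add2=-1 | r0:10,r1:-1,r2:9,r3:15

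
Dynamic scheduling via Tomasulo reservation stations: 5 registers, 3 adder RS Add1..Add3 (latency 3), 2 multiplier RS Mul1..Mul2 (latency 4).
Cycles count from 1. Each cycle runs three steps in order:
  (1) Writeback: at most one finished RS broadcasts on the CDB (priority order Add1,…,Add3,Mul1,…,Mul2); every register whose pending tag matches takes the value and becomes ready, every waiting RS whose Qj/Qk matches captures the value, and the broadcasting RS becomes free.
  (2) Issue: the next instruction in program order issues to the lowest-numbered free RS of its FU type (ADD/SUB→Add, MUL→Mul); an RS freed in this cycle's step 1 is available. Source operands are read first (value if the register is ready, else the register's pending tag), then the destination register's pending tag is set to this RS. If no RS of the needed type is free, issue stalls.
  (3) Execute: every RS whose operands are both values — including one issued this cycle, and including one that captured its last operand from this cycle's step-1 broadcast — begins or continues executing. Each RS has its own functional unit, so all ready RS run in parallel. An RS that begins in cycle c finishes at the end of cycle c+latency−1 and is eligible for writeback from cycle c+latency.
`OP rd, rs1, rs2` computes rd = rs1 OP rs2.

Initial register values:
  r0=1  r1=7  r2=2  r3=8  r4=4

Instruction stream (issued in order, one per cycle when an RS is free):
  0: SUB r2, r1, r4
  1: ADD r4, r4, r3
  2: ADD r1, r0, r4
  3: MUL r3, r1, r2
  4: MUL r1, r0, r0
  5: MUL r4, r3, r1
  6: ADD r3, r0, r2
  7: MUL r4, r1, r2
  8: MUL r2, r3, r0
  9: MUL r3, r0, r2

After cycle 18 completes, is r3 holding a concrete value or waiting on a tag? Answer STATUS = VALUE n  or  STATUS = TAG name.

STATUS = TAG Mul2

cycle 1: issue SUB r2<-Add1 // r0:1,r1:7,r2:Add1,r3:8,r4:4
cycle 2: issue ADD r4<-Add2 // r0:1,r1:7,r2:Add1,r3:8,r4:Add2
cycle 3: issue ADD r1<-Add3 // r0:1,r1:Add3,r2:Add1,r3:8,r4:Add2
cycle 4: CDB Add1=3; issue MUL r3<-Mul1 // r0:1,r1:Add3,r2:3,r3:Mul1,r4:Add2
cycle 5: CDB Add2=12; issue MUL r1<-Mul2 // r0:1,r1:Mul2,r2:3,r3:Mul1,r4:12
cycle 6: stall // r0:1,r1:Mul2,r2:3,r3:Mul1,r4:12
cycle 7: stall // r0:1,r1:Mul2,r2:3,r3:Mul1,r4:12
cycle 8: CDB Add3=13; stall // r0:1,r1:Mul2,r2:3,r3:Mul1,r4:12
cycle 9: CDB Mul2=1; issue MUL r4<-Mul2 // r0:1,r1:1,r2:3,r3:Mul1,r4:Mul2
cycle 10: issue ADD r3<-Add1 // r0:1,r1:1,r2:3,r3:Add1,r4:Mul2
cycle 11: stall // r0:1,r1:1,r2:3,r3:Add1,r4:Mul2
cycle 12: CDB Mul1=39; issue MUL r4<-Mul1 // r0:1,r1:1,r2:3,r3:Add1,r4:Mul1
cycle 13: CDB Add1=4; stall // r0:1,r1:1,r2:3,r3:4,r4:Mul1
cycle 14: stall // r0:1,r1:1,r2:3,r3:4,r4:Mul1
cycle 15: stall // r0:1,r1:1,r2:3,r3:4,r4:Mul1
cycle 16: CDB Mul1=3; issue MUL r2<-Mul1 // r0:1,r1:1,r2:Mul1,r3:4,r4:3
cycle 17: CDB Mul2=39; issue MUL r3<-Mul2 // r0:1,r1:1,r2:Mul1,r3:Mul2,r4:3
cycle 18: - // r0:1,r1:1,r2:Mul1,r3:Mul2,r4:3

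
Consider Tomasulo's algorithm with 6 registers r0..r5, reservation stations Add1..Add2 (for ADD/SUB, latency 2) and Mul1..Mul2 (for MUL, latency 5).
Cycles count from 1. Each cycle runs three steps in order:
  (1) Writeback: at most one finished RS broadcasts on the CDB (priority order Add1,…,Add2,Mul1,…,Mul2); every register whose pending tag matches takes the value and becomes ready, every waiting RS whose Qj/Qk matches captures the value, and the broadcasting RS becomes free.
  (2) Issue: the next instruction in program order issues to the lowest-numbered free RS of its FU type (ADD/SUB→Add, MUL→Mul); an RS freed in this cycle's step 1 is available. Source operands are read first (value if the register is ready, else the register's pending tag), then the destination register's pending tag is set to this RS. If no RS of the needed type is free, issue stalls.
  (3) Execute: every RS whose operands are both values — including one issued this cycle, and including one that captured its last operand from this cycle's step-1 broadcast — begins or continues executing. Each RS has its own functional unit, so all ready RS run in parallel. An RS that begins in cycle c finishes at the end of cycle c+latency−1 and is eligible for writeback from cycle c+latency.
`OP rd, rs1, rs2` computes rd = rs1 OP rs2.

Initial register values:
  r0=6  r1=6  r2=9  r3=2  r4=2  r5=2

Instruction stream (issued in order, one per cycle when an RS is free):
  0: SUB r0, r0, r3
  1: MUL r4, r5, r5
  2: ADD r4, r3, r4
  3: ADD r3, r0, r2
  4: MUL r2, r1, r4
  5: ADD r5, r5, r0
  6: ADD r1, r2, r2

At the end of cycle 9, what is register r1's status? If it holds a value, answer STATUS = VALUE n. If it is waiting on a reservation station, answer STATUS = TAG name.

STATUS = TAG Add2

  c1: issue SUB r0<-Add1  regs: r0:Add1,r1:6,r2:9,r3:2,r4:2,r5:2
  c2: issue MUL r4<-Mul1  regs: r0:Add1,r1:6,r2:9,r3:2,r4:Mul1,r5:2
  c3: CDB Add1=4; issue ADD r4<-Add1  regs: r0:4,r1:6,r2:9,r3:2,r4:Add1,r5:2
  c4: issue ADD r3<-Add2  regs: r0:4,r1:6,r2:9,r3:Add2,r4:Add1,r5:2
  c5: issue MUL r2<-Mul2  regs: r0:4,r1:6,r2:Mul2,r3:Add2,r4:Add1,r5:2
  c6: CDB Add2=13; issue ADD r5<-Add2  regs: r0:4,r1:6,r2:Mul2,r3:13,r4:Add1,r5:Add2
  c7: CDB Mul1=4; stall  regs: r0:4,r1:6,r2:Mul2,r3:13,r4:Add1,r5:Add2
  c8: CDB Add2=6; issue ADD r1<-Add2  regs: r0:4,r1:Add2,r2:Mul2,r3:13,r4:Add1,r5:6
  c9: CDB Add1=6  regs: r0:4,r1:Add2,r2:Mul2,r3:13,r4:6,r5:6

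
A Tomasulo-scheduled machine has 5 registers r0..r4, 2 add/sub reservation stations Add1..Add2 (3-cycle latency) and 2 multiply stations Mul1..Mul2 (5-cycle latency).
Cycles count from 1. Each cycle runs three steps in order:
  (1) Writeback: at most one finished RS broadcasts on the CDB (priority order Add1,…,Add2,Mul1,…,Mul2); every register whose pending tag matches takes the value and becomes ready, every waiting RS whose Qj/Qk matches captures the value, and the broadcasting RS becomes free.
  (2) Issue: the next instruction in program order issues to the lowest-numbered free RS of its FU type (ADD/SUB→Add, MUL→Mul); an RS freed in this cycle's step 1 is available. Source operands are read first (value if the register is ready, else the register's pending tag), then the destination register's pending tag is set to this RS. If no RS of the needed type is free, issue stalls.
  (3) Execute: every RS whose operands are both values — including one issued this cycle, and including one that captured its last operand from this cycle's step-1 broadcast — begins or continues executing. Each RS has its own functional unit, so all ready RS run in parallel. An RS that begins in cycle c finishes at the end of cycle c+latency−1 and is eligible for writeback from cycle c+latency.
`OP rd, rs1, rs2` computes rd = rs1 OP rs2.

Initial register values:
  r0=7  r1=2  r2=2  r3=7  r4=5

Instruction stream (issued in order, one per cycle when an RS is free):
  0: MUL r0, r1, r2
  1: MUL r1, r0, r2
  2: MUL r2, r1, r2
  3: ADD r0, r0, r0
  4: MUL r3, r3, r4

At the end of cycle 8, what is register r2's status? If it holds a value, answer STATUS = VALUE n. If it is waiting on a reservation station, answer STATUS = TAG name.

c1: issue MUL r0<-Mul1 | r0:Mul1,r1:2,r2:2,r3:7,r4:5
c2: issue MUL r1<-Mul2 | r0:Mul1,r1:Mul2,r2:2,r3:7,r4:5
c3: stall | r0:Mul1,r1:Mul2,r2:2,r3:7,r4:5
c4: stall | r0:Mul1,r1:Mul2,r2:2,r3:7,r4:5
c5: stall | r0:Mul1,r1:Mul2,r2:2,r3:7,r4:5
c6: CDB Mul1=4; issue MUL r2<-Mul1 | r0:4,r1:Mul2,r2:Mul1,r3:7,r4:5
c7: issue ADD r0<-Add1 | r0:Add1,r1:Mul2,r2:Mul1,r3:7,r4:5
c8: stall | r0:Add1,r1:Mul2,r2:Mul1,r3:7,r4:5

STATUS = TAG Mul1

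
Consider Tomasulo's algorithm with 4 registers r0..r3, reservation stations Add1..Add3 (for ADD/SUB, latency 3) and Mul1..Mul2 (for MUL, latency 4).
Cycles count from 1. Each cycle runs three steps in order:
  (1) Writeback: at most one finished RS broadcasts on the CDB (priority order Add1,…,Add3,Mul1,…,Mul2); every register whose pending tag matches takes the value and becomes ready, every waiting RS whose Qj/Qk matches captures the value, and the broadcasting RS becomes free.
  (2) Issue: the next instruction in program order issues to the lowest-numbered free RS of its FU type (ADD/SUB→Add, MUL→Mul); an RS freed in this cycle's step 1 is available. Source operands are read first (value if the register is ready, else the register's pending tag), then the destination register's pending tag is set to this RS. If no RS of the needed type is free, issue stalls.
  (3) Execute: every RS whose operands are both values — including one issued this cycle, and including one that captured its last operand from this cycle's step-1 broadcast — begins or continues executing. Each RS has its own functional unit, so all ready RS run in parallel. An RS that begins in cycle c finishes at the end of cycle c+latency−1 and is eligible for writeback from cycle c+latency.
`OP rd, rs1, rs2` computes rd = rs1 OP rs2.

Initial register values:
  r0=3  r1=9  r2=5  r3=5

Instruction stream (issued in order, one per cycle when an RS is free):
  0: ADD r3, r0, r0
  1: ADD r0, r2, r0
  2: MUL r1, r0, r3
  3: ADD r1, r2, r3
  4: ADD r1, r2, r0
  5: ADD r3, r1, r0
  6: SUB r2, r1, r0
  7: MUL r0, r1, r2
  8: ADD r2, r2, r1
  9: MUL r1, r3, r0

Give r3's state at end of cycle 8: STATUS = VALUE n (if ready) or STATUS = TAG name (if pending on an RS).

STATUS = TAG Add3

c1: issue ADD r3<-Add1 | r0:3,r1:9,r2:5,r3:Add1
c2: issue ADD r0<-Add2 | r0:Add2,r1:9,r2:5,r3:Add1
c3: issue MUL r1<-Mul1 | r0:Add2,r1:Mul1,r2:5,r3:Add1
c4: CDB Add1=6; issue ADD r1<-Add1 | r0:Add2,r1:Add1,r2:5,r3:6
c5: CDB Add2=8; issue ADD r1<-Add2 | r0:8,r1:Add2,r2:5,r3:6
c6: issue ADD r3<-Add3 | r0:8,r1:Add2,r2:5,r3:Add3
c7: CDB Add1=11; issue SUB r2<-Add1 | r0:8,r1:Add2,r2:Add1,r3:Add3
c8: CDB Add2=13; issue MUL r0<-Mul2 | r0:Mul2,r1:13,r2:Add1,r3:Add3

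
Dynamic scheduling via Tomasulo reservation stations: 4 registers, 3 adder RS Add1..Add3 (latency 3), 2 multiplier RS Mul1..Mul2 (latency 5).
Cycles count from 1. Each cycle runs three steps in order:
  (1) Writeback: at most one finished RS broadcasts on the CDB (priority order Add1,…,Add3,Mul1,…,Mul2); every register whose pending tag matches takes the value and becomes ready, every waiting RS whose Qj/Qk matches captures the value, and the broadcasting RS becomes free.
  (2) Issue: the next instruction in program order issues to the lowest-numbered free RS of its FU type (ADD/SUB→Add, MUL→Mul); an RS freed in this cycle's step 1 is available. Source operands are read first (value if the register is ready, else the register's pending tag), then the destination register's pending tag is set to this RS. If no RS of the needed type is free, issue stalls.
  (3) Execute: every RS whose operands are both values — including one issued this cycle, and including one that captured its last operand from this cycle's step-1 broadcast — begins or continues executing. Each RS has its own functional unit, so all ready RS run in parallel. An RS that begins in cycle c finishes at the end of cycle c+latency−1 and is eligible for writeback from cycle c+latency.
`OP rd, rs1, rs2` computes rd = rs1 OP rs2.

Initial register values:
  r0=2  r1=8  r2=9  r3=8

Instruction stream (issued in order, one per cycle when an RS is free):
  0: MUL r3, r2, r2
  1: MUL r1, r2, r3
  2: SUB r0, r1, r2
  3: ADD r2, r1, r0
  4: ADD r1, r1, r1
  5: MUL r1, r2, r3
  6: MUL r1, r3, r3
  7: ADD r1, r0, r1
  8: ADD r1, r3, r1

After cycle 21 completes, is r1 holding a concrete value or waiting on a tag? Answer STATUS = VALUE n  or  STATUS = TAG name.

c1: issue MUL r3<-Mul1 | r0:2,r1:8,r2:9,r3:Mul1
c2: issue MUL r1<-Mul2 | r0:2,r1:Mul2,r2:9,r3:Mul1
c3: issue SUB r0<-Add1 | r0:Add1,r1:Mul2,r2:9,r3:Mul1
c4: issue ADD r2<-Add2 | r0:Add1,r1:Mul2,r2:Add2,r3:Mul1
c5: issue ADD r1<-Add3 | r0:Add1,r1:Add3,r2:Add2,r3:Mul1
c6: CDB Mul1=81; issue MUL r1<-Mul1 | r0:Add1,r1:Mul1,r2:Add2,r3:81
c7: stall | r0:Add1,r1:Mul1,r2:Add2,r3:81
c8: stall | r0:Add1,r1:Mul1,r2:Add2,r3:81
c9: stall | r0:Add1,r1:Mul1,r2:Add2,r3:81
c10: stall | r0:Add1,r1:Mul1,r2:Add2,r3:81
c11: CDB Mul2=729; issue MUL r1<-Mul2 | r0:Add1,r1:Mul2,r2:Add2,r3:81
c12: stall | r0:Add1,r1:Mul2,r2:Add2,r3:81
c13: stall | r0:Add1,r1:Mul2,r2:Add2,r3:81
c14: CDB Add1=720; issue ADD r1<-Add1 | r0:720,r1:Add1,r2:Add2,r3:81
c15: CDB Add3=1458; issue ADD r1<-Add3 | r0:720,r1:Add3,r2:Add2,r3:81
c16: CDB Mul2=6561 | r0:720,r1:Add3,r2:Add2,r3:81
c17: CDB Add2=1449 | r0:720,r1:Add3,r2:1449,r3:81
c18: - | r0:720,r1:Add3,r2:1449,r3:81
c19: CDB Add1=7281 | r0:720,r1:Add3,r2:1449,r3:81
c20: - | r0:720,r1:Add3,r2:1449,r3:81
c21: - | r0:720,r1:Add3,r2:1449,r3:81

STATUS = TAG Add3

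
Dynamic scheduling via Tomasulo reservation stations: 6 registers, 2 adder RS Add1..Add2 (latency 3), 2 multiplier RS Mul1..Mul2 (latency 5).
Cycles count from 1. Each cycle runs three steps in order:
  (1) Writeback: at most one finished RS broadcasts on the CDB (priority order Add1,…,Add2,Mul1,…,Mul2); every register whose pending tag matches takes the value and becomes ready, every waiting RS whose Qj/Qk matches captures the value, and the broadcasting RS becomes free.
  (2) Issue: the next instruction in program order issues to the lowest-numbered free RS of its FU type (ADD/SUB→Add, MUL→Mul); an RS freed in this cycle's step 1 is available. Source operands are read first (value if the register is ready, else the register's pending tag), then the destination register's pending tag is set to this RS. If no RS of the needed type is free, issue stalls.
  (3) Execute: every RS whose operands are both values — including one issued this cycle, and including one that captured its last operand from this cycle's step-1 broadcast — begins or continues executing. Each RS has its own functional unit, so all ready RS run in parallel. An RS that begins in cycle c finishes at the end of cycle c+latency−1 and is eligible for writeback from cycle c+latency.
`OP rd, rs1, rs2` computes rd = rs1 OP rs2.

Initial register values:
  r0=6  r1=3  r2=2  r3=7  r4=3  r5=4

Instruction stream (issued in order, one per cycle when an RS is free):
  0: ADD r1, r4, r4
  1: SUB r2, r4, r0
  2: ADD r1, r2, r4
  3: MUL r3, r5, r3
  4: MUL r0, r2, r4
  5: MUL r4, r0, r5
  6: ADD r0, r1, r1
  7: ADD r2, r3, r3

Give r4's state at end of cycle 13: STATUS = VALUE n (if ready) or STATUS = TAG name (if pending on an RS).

cycle 1: issue ADD r1<-Add1 // r0:6,r1:Add1,r2:2,r3:7,r4:3,r5:4
cycle 2: issue SUB r2<-Add2 // r0:6,r1:Add1,r2:Add2,r3:7,r4:3,r5:4
cycle 3: stall // r0:6,r1:Add1,r2:Add2,r3:7,r4:3,r5:4
cycle 4: CDB Add1=6; issue ADD r1<-Add1 // r0:6,r1:Add1,r2:Add2,r3:7,r4:3,r5:4
cycle 5: CDB Add2=-3; issue MUL r3<-Mul1 // r0:6,r1:Add1,r2:-3,r3:Mul1,r4:3,r5:4
cycle 6: issue MUL r0<-Mul2 // r0:Mul2,r1:Add1,r2:-3,r3:Mul1,r4:3,r5:4
cycle 7: stall // r0:Mul2,r1:Add1,r2:-3,r3:Mul1,r4:3,r5:4
cycle 8: CDB Add1=0; stall // r0:Mul2,r1:0,r2:-3,r3:Mul1,r4:3,r5:4
cycle 9: stall // r0:Mul2,r1:0,r2:-3,r3:Mul1,r4:3,r5:4
cycle 10: CDB Mul1=28; issue MUL r4<-Mul1 // r0:Mul2,r1:0,r2:-3,r3:28,r4:Mul1,r5:4
cycle 11: CDB Mul2=-9; issue ADD r0<-Add1 // r0:Add1,r1:0,r2:-3,r3:28,r4:Mul1,r5:4
cycle 12: issue ADD r2<-Add2 // r0:Add1,r1:0,r2:Add2,r3:28,r4:Mul1,r5:4
cycle 13: - // r0:Add1,r1:0,r2:Add2,r3:28,r4:Mul1,r5:4

STATUS = TAG Mul1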